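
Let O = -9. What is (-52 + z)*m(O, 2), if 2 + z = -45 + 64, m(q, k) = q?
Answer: 315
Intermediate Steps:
z = 17 (z = -2 + (-45 + 64) = -2 + 19 = 17)
(-52 + z)*m(O, 2) = (-52 + 17)*(-9) = -35*(-9) = 315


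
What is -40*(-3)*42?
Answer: 5040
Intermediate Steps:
-40*(-3)*42 = 120*42 = 5040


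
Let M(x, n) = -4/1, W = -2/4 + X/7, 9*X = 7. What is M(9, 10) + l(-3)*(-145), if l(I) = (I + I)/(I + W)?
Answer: -15904/61 ≈ -260.72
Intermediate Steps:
X = 7/9 (X = (1/9)*7 = 7/9 ≈ 0.77778)
W = -7/18 (W = -2/4 + (7/9)/7 = -2*1/4 + (7/9)*(1/7) = -1/2 + 1/9 = -7/18 ≈ -0.38889)
M(x, n) = -4 (M(x, n) = -4*1 = -4)
l(I) = 2*I/(-7/18 + I) (l(I) = (I + I)/(I - 7/18) = (2*I)/(-7/18 + I) = 2*I/(-7/18 + I))
M(9, 10) + l(-3)*(-145) = -4 + (36*(-3)/(-7 + 18*(-3)))*(-145) = -4 + (36*(-3)/(-7 - 54))*(-145) = -4 + (36*(-3)/(-61))*(-145) = -4 + (36*(-3)*(-1/61))*(-145) = -4 + (108/61)*(-145) = -4 - 15660/61 = -15904/61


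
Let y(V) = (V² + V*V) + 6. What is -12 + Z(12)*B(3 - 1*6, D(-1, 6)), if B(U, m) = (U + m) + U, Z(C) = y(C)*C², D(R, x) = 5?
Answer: -42348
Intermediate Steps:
y(V) = 6 + 2*V² (y(V) = (V² + V²) + 6 = 2*V² + 6 = 6 + 2*V²)
Z(C) = C²*(6 + 2*C²) (Z(C) = (6 + 2*C²)*C² = C²*(6 + 2*C²))
B(U, m) = m + 2*U
-12 + Z(12)*B(3 - 1*6, D(-1, 6)) = -12 + (2*12²*(3 + 12²))*(5 + 2*(3 - 1*6)) = -12 + (2*144*(3 + 144))*(5 + 2*(3 - 6)) = -12 + (2*144*147)*(5 + 2*(-3)) = -12 + 42336*(5 - 6) = -12 + 42336*(-1) = -12 - 42336 = -42348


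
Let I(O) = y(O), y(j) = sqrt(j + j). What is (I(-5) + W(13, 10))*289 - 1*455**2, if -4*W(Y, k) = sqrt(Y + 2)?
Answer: -207025 - 289*sqrt(15)/4 + 289*I*sqrt(10) ≈ -2.073e+5 + 913.9*I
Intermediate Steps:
y(j) = sqrt(2)*sqrt(j) (y(j) = sqrt(2*j) = sqrt(2)*sqrt(j))
I(O) = sqrt(2)*sqrt(O)
W(Y, k) = -sqrt(2 + Y)/4 (W(Y, k) = -sqrt(Y + 2)/4 = -sqrt(2 + Y)/4)
(I(-5) + W(13, 10))*289 - 1*455**2 = (sqrt(2)*sqrt(-5) - sqrt(2 + 13)/4)*289 - 1*455**2 = (sqrt(2)*(I*sqrt(5)) - sqrt(15)/4)*289 - 1*207025 = (I*sqrt(10) - sqrt(15)/4)*289 - 207025 = (-sqrt(15)/4 + I*sqrt(10))*289 - 207025 = (-289*sqrt(15)/4 + 289*I*sqrt(10)) - 207025 = -207025 - 289*sqrt(15)/4 + 289*I*sqrt(10)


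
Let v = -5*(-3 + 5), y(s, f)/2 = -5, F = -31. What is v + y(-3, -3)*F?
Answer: 300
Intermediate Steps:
y(s, f) = -10 (y(s, f) = 2*(-5) = -10)
v = -10 (v = -5*2 = -10)
v + y(-3, -3)*F = -10 - 10*(-31) = -10 + 310 = 300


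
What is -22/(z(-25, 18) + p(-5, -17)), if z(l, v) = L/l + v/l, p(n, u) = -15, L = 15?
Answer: 275/204 ≈ 1.3480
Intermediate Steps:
z(l, v) = 15/l + v/l
-22/(z(-25, 18) + p(-5, -17)) = -22/((15 + 18)/(-25) - 15) = -22/(-1/25*33 - 15) = -22/(-33/25 - 15) = -22/(-408/25) = -25/408*(-22) = 275/204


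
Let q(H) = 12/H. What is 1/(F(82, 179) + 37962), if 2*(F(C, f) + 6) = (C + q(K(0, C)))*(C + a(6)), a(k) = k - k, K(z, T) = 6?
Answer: 1/41400 ≈ 2.4155e-5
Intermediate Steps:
a(k) = 0
F(C, f) = -6 + C*(2 + C)/2 (F(C, f) = -6 + ((C + 12/6)*(C + 0))/2 = -6 + ((C + 12*(⅙))*C)/2 = -6 + ((C + 2)*C)/2 = -6 + ((2 + C)*C)/2 = -6 + (C*(2 + C))/2 = -6 + C*(2 + C)/2)
1/(F(82, 179) + 37962) = 1/((-6 + 82 + (½)*82²) + 37962) = 1/((-6 + 82 + (½)*6724) + 37962) = 1/((-6 + 82 + 3362) + 37962) = 1/(3438 + 37962) = 1/41400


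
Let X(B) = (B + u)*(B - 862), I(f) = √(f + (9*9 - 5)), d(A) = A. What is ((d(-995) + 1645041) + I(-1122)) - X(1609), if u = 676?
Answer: -62849 + I*√1046 ≈ -62849.0 + 32.342*I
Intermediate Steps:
I(f) = √(76 + f) (I(f) = √(f + (81 - 5)) = √(f + 76) = √(76 + f))
X(B) = (-862 + B)*(676 + B) (X(B) = (B + 676)*(B - 862) = (676 + B)*(-862 + B) = (-862 + B)*(676 + B))
((d(-995) + 1645041) + I(-1122)) - X(1609) = ((-995 + 1645041) + √(76 - 1122)) - (-582712 + 1609² - 186*1609) = (1644046 + √(-1046)) - (-582712 + 2588881 - 299274) = (1644046 + I*√1046) - 1*1706895 = (1644046 + I*√1046) - 1706895 = -62849 + I*√1046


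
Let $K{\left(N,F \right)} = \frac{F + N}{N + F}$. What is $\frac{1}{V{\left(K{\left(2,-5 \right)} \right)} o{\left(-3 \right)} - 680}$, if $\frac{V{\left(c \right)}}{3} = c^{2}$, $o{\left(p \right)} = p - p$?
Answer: $- \frac{1}{680} \approx -0.0014706$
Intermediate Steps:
$K{\left(N,F \right)} = 1$ ($K{\left(N,F \right)} = \frac{F + N}{F + N} = 1$)
$o{\left(p \right)} = 0$
$V{\left(c \right)} = 3 c^{2}$
$\frac{1}{V{\left(K{\left(2,-5 \right)} \right)} o{\left(-3 \right)} - 680} = \frac{1}{3 \cdot 1^{2} \cdot 0 - 680} = \frac{1}{3 \cdot 1 \cdot 0 - 680} = \frac{1}{3 \cdot 0 - 680} = \frac{1}{0 - 680} = \frac{1}{-680} = - \frac{1}{680}$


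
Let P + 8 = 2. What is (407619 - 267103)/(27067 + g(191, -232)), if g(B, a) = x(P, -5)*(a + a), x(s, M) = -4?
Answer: 140516/28923 ≈ 4.8583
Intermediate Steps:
P = -6 (P = -8 + 2 = -6)
g(B, a) = -8*a (g(B, a) = -4*(a + a) = -8*a)
(407619 - 267103)/(27067 + g(191, -232)) = (407619 - 267103)/(27067 - 8*(-232)) = 140516/(27067 + 1856) = 140516/28923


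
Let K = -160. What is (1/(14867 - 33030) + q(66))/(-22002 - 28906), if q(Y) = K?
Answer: 2906081/924642004 ≈ 0.0031429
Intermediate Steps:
q(Y) = -160
(1/(14867 - 33030) + q(66))/(-22002 - 28906) = (1/(14867 - 33030) - 160)/(-22002 - 28906) = (1/(-18163) - 160)/(-50908) = (-1/18163 - 160)*(-1/50908) = -2906081/18163*(-1/50908) = 2906081/924642004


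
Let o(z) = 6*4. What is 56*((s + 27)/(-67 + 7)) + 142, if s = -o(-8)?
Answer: 696/5 ≈ 139.20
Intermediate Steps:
o(z) = 24
s = -24 (s = -1*24 = -24)
56*((s + 27)/(-67 + 7)) + 142 = 56*((-24 + 27)/(-67 + 7)) + 142 = 56*(3/(-60)) + 142 = 56*(3*(-1/60)) + 142 = 56*(-1/20) + 142 = -14/5 + 142 = 696/5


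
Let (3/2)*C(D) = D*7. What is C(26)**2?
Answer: 132496/9 ≈ 14722.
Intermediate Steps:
C(D) = 14*D/3 (C(D) = 2*(D*7)/3 = 2*(7*D)/3 = 14*D/3)
C(26)**2 = ((14/3)*26)**2 = (364/3)**2 = 132496/9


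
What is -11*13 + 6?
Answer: -137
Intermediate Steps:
-11*13 + 6 = -143 + 6 = -137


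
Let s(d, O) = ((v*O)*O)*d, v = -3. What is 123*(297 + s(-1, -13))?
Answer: 98892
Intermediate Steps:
s(d, O) = -3*d*O**2 (s(d, O) = ((-3*O)*O)*d = (-3*O**2)*d = -3*d*O**2)
123*(297 + s(-1, -13)) = 123*(297 - 3*(-1)*(-13)**2) = 123*(297 - 3*(-1)*169) = 123*(297 + 507) = 123*804 = 98892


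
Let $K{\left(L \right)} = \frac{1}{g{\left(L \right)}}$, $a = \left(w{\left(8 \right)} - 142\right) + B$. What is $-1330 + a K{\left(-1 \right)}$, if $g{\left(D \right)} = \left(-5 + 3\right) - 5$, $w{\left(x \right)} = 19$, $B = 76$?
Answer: $- \frac{9263}{7} \approx -1323.3$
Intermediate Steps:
$g{\left(D \right)} = -7$ ($g{\left(D \right)} = -2 - 5 = -7$)
$a = -47$ ($a = \left(19 - 142\right) + 76 = -123 + 76 = -47$)
$K{\left(L \right)} = - \frac{1}{7}$ ($K{\left(L \right)} = \frac{1}{-7} = - \frac{1}{7}$)
$-1330 + a K{\left(-1 \right)} = -1330 - - \frac{47}{7} = -1330 + \frac{47}{7} = - \frac{9263}{7}$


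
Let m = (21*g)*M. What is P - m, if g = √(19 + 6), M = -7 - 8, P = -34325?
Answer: -32750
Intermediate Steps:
M = -15
g = 5 (g = √25 = 5)
m = -1575 (m = (21*5)*(-15) = 105*(-15) = -1575)
P - m = -34325 - 1*(-1575) = -34325 + 1575 = -32750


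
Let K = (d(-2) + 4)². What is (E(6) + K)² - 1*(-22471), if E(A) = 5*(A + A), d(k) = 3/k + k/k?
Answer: 443057/16 ≈ 27691.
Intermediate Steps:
d(k) = 1 + 3/k (d(k) = 3/k + 1 = 1 + 3/k)
K = 49/4 (K = ((3 - 2)/(-2) + 4)² = (-½*1 + 4)² = (-½ + 4)² = (7/2)² = 49/4 ≈ 12.250)
E(A) = 10*A (E(A) = 5*(2*A) = 10*A)
(E(6) + K)² - 1*(-22471) = (10*6 + 49/4)² - 1*(-22471) = (60 + 49/4)² + 22471 = (289/4)² + 22471 = 83521/16 + 22471 = 443057/16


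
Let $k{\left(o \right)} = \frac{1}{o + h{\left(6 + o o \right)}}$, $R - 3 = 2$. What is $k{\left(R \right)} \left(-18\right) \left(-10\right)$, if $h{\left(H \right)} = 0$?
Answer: $36$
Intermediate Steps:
$R = 5$ ($R = 3 + 2 = 5$)
$k{\left(o \right)} = \frac{1}{o}$ ($k{\left(o \right)} = \frac{1}{o + 0} = \frac{1}{o}$)
$k{\left(R \right)} \left(-18\right) \left(-10\right) = \frac{1}{5} \left(-18\right) \left(-10\right) = \left(- \frac{18}{5}\right) \left(-10\right) = 36$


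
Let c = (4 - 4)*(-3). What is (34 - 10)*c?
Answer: 0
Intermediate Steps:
c = 0 (c = 0*(-3) = 0)
(34 - 10)*c = (34 - 10)*0 = 24*0 = 0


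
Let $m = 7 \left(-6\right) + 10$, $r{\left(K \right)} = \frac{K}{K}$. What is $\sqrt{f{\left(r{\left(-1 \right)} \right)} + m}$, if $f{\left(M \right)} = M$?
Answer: $i \sqrt{31} \approx 5.5678 i$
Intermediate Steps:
$r{\left(K \right)} = 1$
$m = -32$ ($m = -42 + 10 = -32$)
$\sqrt{f{\left(r{\left(-1 \right)} \right)} + m} = \sqrt{1 - 32} = \sqrt{-31} = i \sqrt{31}$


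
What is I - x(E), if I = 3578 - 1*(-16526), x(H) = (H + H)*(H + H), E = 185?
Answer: -116796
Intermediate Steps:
x(H) = 4*H**2 (x(H) = (2*H)*(2*H) = 4*H**2)
I = 20104 (I = 3578 + 16526 = 20104)
I - x(E) = 20104 - 4*185**2 = 20104 - 4*34225 = 20104 - 1*136900 = 20104 - 136900 = -116796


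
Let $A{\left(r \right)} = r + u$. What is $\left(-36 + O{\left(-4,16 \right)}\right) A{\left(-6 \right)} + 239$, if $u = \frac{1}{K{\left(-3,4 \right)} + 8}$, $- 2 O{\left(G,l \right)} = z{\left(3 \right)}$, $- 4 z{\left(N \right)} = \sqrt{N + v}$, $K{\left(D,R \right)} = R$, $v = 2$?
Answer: $452 - \frac{71 \sqrt{5}}{96} \approx 450.35$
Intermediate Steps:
$z{\left(N \right)} = - \frac{\sqrt{2 + N}}{4}$ ($z{\left(N \right)} = - \frac{\sqrt{N + 2}}{4} = - \frac{\sqrt{2 + N}}{4}$)
$O{\left(G,l \right)} = \frac{\sqrt{5}}{8}$ ($O{\left(G,l \right)} = - \frac{\left(- \frac{1}{4}\right) \sqrt{2 + 3}}{2} = - \frac{\left(- \frac{1}{4}\right) \sqrt{5}}{2} = \frac{\sqrt{5}}{8}$)
$u = \frac{1}{12}$ ($u = \frac{1}{4 + 8} = \frac{1}{12} \approx 0.083333$)
$A{\left(r \right)} = \frac{1}{12} + r$ ($A{\left(r \right)} = r + \frac{1}{12} = \frac{1}{12} + r$)
$\left(-36 + O{\left(-4,16 \right)}\right) A{\left(-6 \right)} + 239 = \left(-36 + \frac{\sqrt{5}}{8}\right) \left(\frac{1}{12} - 6\right) + 239 = \left(-36 + \frac{\sqrt{5}}{8}\right) \left(- \frac{71}{12}\right) + 239 = \left(213 - \frac{71 \sqrt{5}}{96}\right) + 239 = 452 - \frac{71 \sqrt{5}}{96}$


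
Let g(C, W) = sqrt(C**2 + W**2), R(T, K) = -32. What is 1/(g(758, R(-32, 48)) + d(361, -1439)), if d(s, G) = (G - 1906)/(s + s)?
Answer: 2415090/300033625967 + 1042568*sqrt(143897)/300033625967 ≈ 0.0013262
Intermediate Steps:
d(s, G) = (-1906 + G)/(2*s) (d(s, G) = (-1906 + G)/((2*s)) = (-1906 + G)*(1/(2*s)) = (-1906 + G)/(2*s))
1/(g(758, R(-32, 48)) + d(361, -1439)) = 1/(sqrt(758**2 + (-32)**2) + (1/2)*(-1906 - 1439)/361) = 1/(sqrt(574564 + 1024) + (1/2)*(1/361)*(-3345)) = 1/(sqrt(575588) - 3345/722) = 1/(2*sqrt(143897) - 3345/722) = 1/(-3345/722 + 2*sqrt(143897))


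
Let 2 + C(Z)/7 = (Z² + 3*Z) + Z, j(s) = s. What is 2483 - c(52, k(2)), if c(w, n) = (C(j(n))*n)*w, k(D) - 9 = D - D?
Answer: -374257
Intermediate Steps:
k(D) = 9 (k(D) = 9 + (D - D) = 9 + 0 = 9)
C(Z) = -14 + 7*Z² + 28*Z (C(Z) = -14 + 7*((Z² + 3*Z) + Z) = -14 + 7*(Z² + 4*Z) = -14 + (7*Z² + 28*Z) = -14 + 7*Z² + 28*Z)
c(w, n) = n*w*(-14 + 7*n² + 28*n) (c(w, n) = ((-14 + 7*n² + 28*n)*n)*w = (n*(-14 + 7*n² + 28*n))*w = n*w*(-14 + 7*n² + 28*n))
2483 - c(52, k(2)) = 2483 - 7*9*52*(-2 + 9² + 4*9) = 2483 - 7*9*52*(-2 + 81 + 36) = 2483 - 7*9*52*115 = 2483 - 1*376740 = 2483 - 376740 = -374257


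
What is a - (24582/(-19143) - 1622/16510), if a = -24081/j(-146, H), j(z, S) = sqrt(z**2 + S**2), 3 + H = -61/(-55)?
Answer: 72816461/52675155 - 1324455*sqrt(16122929)/32245858 ≈ -163.54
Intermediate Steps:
H = -104/55 (H = -3 - 61/(-55) = -3 - 61*(-1/55) = -3 + 61/55 = -104/55 ≈ -1.8909)
j(z, S) = sqrt(S**2 + z**2)
a = -1324455*sqrt(16122929)/32245858 (a = -24081/sqrt((-104/55)**2 + (-146)**2) = -24081/sqrt(10816/3025 + 21316) = -24081*55*sqrt(16122929)/32245858 = -1324455*sqrt(16122929)/32245858 ≈ -164.92)
a - (24582/(-19143) - 1622/16510) = -1324455*sqrt(16122929)/32245858 - (24582/(-19143) - 1622/16510) = -1324455*sqrt(16122929)/32245858 - (24582*(-1/19143) - 1622*1/16510) = -1324455*sqrt(16122929)/32245858 - (-8194/6381 - 811/8255) = -1324455*sqrt(16122929)/32245858 - 1*(-72816461/52675155) = -1324455*sqrt(16122929)/32245858 + 72816461/52675155 = 72816461/52675155 - 1324455*sqrt(16122929)/32245858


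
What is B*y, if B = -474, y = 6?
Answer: -2844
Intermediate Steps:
B*y = -474*6 = -2844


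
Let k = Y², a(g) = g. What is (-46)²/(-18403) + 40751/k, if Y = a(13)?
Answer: 749583049/3110107 ≈ 241.02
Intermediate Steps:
Y = 13
k = 169 (k = 13² = 169)
(-46)²/(-18403) + 40751/k = (-46)²/(-18403) + 40751/169 = 2116*(-1/18403) + 40751*(1/169) = -2116/18403 + 40751/169 = 749583049/3110107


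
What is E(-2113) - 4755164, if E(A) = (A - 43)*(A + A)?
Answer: 4356092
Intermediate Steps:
E(A) = 2*A*(-43 + A) (E(A) = (-43 + A)*(2*A) = 2*A*(-43 + A))
E(-2113) - 4755164 = 2*(-2113)*(-43 - 2113) - 4755164 = 2*(-2113)*(-2156) - 4755164 = 9111256 - 4755164 = 4356092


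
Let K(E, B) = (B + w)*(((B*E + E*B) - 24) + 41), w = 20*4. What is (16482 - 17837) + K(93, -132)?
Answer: 1274465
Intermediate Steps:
w = 80
K(E, B) = (17 + 2*B*E)*(80 + B) (K(E, B) = (B + 80)*(((B*E + E*B) - 24) + 41) = (80 + B)*(((B*E + B*E) - 24) + 41) = (80 + B)*((2*B*E - 24) + 41) = (80 + B)*((-24 + 2*B*E) + 41) = (80 + B)*(17 + 2*B*E) = (17 + 2*B*E)*(80 + B))
(16482 - 17837) + K(93, -132) = (16482 - 17837) + (1360 + 17*(-132) + 2*93*(-132)² + 160*(-132)*93) = -1355 + (1360 - 2244 + 2*93*17424 - 1964160) = -1355 + (1360 - 2244 + 3240864 - 1964160) = -1355 + 1275820 = 1274465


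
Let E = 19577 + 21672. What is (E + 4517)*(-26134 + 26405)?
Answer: 12402586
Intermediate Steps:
E = 41249
(E + 4517)*(-26134 + 26405) = (41249 + 4517)*(-26134 + 26405) = 45766*271 = 12402586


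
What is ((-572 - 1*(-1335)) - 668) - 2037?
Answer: -1942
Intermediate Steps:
((-572 - 1*(-1335)) - 668) - 2037 = ((-572 + 1335) - 668) - 2037 = (763 - 668) - 2037 = 95 - 2037 = -1942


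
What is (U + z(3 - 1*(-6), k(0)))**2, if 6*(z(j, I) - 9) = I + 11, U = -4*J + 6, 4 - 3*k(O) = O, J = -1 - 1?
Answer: 203401/324 ≈ 627.78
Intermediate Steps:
J = -2
k(O) = 4/3 - O/3
U = 14 (U = -4*(-2) + 6 = 8 + 6 = 14)
z(j, I) = 65/6 + I/6 (z(j, I) = 9 + (I + 11)/6 = 9 + (11 + I)/6 = 9 + (11/6 + I/6) = 65/6 + I/6)
(U + z(3 - 1*(-6), k(0)))**2 = (14 + (65/6 + (4/3 - 1/3*0)/6))**2 = (14 + (65/6 + (4/3 + 0)/6))**2 = (14 + (65/6 + (1/6)*(4/3)))**2 = (14 + (65/6 + 2/9))**2 = (14 + 199/18)**2 = (451/18)**2 = 203401/324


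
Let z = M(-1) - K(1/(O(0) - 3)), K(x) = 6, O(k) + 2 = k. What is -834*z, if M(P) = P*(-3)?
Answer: 2502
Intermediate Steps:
O(k) = -2 + k
M(P) = -3*P
z = -3 (z = -3*(-1) - 1*6 = 3 - 6 = -3)
-834*z = -834*(-3) = 2502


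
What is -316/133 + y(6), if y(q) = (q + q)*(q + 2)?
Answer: 12452/133 ≈ 93.624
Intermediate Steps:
y(q) = 2*q*(2 + q) (y(q) = (2*q)*(2 + q) = 2*q*(2 + q))
-316/133 + y(6) = -316/133 + 2*6*(2 + 6) = -316*1/133 + 2*6*8 = -316/133 + 96 = 12452/133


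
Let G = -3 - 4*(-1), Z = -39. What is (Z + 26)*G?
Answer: -13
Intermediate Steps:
G = 1 (G = -3 + 4 = 1)
(Z + 26)*G = (-39 + 26)*1 = -13*1 = -13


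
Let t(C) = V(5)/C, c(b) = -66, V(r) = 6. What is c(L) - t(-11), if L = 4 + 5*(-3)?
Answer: -720/11 ≈ -65.455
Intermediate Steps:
L = -11 (L = 4 - 15 = -11)
t(C) = 6/C
c(L) - t(-11) = -66 - 6/(-11) = -66 - 6*(-1)/11 = -66 - 1*(-6/11) = -66 + 6/11 = -720/11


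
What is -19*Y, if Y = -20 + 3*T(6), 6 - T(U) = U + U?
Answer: 722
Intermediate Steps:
T(U) = 6 - 2*U (T(U) = 6 - (U + U) = 6 - 2*U)
Y = -38 (Y = -20 + 3*(6 - 2*6) = -20 + 3*(6 - 12) = -20 + 3*(-6) = -20 - 18 = -38)
-19*Y = -19*(-38) = 722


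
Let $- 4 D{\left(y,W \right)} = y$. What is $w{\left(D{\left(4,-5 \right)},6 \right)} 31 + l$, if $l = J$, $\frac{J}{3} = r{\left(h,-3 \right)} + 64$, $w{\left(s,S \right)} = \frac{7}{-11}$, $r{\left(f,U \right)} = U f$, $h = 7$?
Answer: $\frac{1202}{11} \approx 109.27$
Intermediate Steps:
$D{\left(y,W \right)} = - \frac{y}{4}$
$w{\left(s,S \right)} = - \frac{7}{11}$ ($w{\left(s,S \right)} = 7 \left(- \frac{1}{11}\right) = - \frac{7}{11}$)
$J = 129$ ($J = 3 \left(\left(-3\right) 7 + 64\right) = 3 \left(-21 + 64\right) = 3 \cdot 43 = 129$)
$l = 129$
$w{\left(D{\left(4,-5 \right)},6 \right)} 31 + l = \left(- \frac{7}{11}\right) 31 + 129 = - \frac{217}{11} + 129 = \frac{1202}{11}$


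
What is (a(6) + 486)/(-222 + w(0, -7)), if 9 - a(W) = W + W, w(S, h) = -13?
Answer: -483/235 ≈ -2.0553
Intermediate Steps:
a(W) = 9 - 2*W (a(W) = 9 - (W + W) = 9 - 2*W)
(a(6) + 486)/(-222 + w(0, -7)) = ((9 - 2*6) + 486)/(-222 - 13) = ((9 - 12) + 486)/(-235) = (-3 + 486)*(-1/235) = 483*(-1/235) = -483/235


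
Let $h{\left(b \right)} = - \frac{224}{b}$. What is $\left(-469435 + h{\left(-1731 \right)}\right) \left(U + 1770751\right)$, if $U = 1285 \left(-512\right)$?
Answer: $- \frac{904277301985391}{1731} \approx -5.224 \cdot 10^{11}$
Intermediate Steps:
$U = -657920$
$\left(-469435 + h{\left(-1731 \right)}\right) \left(U + 1770751\right) = \left(-469435 - \frac{224}{-1731}\right) \left(-657920 + 1770751\right) = \left(-469435 - - \frac{224}{1731}\right) 1112831 = \left(-469435 + \frac{224}{1731}\right) 1112831 = \left(- \frac{812591761}{1731}\right) 1112831 = - \frac{904277301985391}{1731}$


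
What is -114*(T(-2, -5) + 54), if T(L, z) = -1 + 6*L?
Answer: -4674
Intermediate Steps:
-114*(T(-2, -5) + 54) = -114*((-1 + 6*(-2)) + 54) = -114*((-1 - 12) + 54) = -114*(-13 + 54) = -114*41 = -4674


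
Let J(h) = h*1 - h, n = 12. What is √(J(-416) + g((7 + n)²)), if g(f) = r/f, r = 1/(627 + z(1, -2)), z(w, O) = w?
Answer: √157/5966 ≈ 0.0021002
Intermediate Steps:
r = 1/628 (r = 1/(627 + 1) = 1/628 ≈ 0.0015924)
J(h) = 0 (J(h) = h - h = 0)
g(f) = 1/(628*f)
√(J(-416) + g((7 + n)²)) = √(0 + 1/(628*((7 + 12)²))) = √(0 + 1/(628*(19²))) = √(0 + (1/628)/361) = √(0 + (1/628)*(1/361)) = √(0 + 1/226708) = √(1/226708) = √157/5966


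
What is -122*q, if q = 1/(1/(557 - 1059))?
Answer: 61244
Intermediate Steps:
q = -502 (q = 1/(1/(-502)) = 1/(-1/502) = -502)
-122*q = -122*(-502) = 61244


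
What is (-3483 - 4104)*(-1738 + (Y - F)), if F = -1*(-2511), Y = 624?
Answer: 27502875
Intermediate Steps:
F = 2511
(-3483 - 4104)*(-1738 + (Y - F)) = (-3483 - 4104)*(-1738 + (624 - 1*2511)) = -7587*(-1738 + (624 - 2511)) = -7587*(-1738 - 1887) = -7587*(-3625) = 27502875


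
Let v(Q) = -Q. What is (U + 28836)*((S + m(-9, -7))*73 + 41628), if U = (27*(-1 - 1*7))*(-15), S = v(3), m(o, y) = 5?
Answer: 1339942824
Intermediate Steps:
S = -3 (S = -1*3 = -3)
U = 3240 (U = (27*(-1 - 7))*(-15) = (27*(-8))*(-15) = -216*(-15) = 3240)
(U + 28836)*((S + m(-9, -7))*73 + 41628) = (3240 + 28836)*((-3 + 5)*73 + 41628) = 32076*(2*73 + 41628) = 32076*(146 + 41628) = 32076*41774 = 1339942824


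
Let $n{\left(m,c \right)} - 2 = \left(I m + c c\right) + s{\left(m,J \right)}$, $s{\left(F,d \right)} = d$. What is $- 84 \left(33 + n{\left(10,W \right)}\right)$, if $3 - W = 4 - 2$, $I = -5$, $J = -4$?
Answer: $1512$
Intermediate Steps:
$W = 1$ ($W = 3 - \left(4 - 2\right) = 3 - 2 = 1$)
$n{\left(m,c \right)} = -2 + c^{2} - 5 m$ ($n{\left(m,c \right)} = 2 - \left(4 + 5 m - c c\right) = 2 - \left(4 - c^{2} + 5 m\right) = -2 + c^{2} - 5 m$)
$- 84 \left(33 + n{\left(10,W \right)}\right) = - 84 \left(33 - \left(52 - 1\right)\right) = - 84 \left(33 - 51\right) = \left(-84\right) \left(-18\right) = 1512$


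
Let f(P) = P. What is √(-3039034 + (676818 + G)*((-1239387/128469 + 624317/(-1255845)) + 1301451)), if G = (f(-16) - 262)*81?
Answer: √10945700177649715959814879611626/3585270029 ≈ 9.2278e+5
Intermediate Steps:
G = -22518 (G = (-16 - 262)*81 = -278*81 = -22518)
√(-3039034 + (676818 + G)*((-1239387/128469 + 624317/(-1255845)) + 1301451)) = √(-3039034 + (676818 - 22518)*((-1239387/128469 + 624317/(-1255845)) + 1301451)) = √(-3039034 + 654300*((-1239387*1/128469 + 624317*(-1/1255845)) + 1301451)) = √(-3039034 + 654300*((-413129/42823 - 624317/1255845) + 1301451)) = √(-3039034 + 654300*(-545561115896/53779050435 + 1301451)) = √(-3039034 + 654300*(69990253406565289/53779050435)) = √(-3039034 + 3052974853594377906180/3585270029) = √(3052963957836860594194/3585270029) = √10945700177649715959814879611626/3585270029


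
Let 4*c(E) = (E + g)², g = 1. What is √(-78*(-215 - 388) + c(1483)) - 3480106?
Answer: -3480106 + √597598 ≈ -3.4793e+6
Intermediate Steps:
c(E) = (1 + E)²/4 (c(E) = (E + 1)²/4 = (1 + E)²/4)
√(-78*(-215 - 388) + c(1483)) - 3480106 = √(-78*(-215 - 388) + (1 + 1483)²/4) - 3480106 = √(-78*(-603) + (¼)*1484²) - 3480106 = √(47034 + (¼)*2202256) - 3480106 = √(47034 + 550564) - 3480106 = √597598 - 3480106 = -3480106 + √597598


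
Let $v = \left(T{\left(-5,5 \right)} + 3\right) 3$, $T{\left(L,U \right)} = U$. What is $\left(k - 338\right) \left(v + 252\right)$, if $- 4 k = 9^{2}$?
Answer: $-98877$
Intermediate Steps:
$k = - \frac{81}{4}$ ($k = - \frac{9^{2}}{4} = \left(- \frac{1}{4}\right) 81 = - \frac{81}{4} \approx -20.25$)
$v = 24$ ($v = \left(5 + 3\right) 3 = 8 \cdot 3 = 24$)
$\left(k - 338\right) \left(v + 252\right) = \left(- \frac{81}{4} - 338\right) \left(24 + 252\right) = \left(- \frac{1433}{4}\right) 276 = -98877$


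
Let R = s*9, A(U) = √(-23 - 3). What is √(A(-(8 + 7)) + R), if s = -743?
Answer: √(-6687 + I*√26) ≈ 0.0312 + 81.774*I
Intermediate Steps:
A(U) = I*√26 (A(U) = √(-26) = I*√26)
R = -6687 (R = -743*9 = -6687)
√(A(-(8 + 7)) + R) = √(I*√26 - 6687) = √(-6687 + I*√26)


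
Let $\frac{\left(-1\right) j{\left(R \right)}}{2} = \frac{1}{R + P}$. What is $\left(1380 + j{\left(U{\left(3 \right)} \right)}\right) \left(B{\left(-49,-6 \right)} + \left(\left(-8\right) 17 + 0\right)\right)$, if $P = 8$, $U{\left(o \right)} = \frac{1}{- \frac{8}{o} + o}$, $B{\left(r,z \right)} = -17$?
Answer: $- \frac{2322234}{11} \approx -2.1111 \cdot 10^{5}$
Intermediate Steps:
$U{\left(o \right)} = \frac{1}{o - \frac{8}{o}}$
$j{\left(R \right)} = - \frac{2}{8 + R}$ ($j{\left(R \right)} = - \frac{2}{R + 8} = - \frac{2}{8 + R}$)
$\left(1380 + j{\left(U{\left(3 \right)} \right)}\right) \left(B{\left(-49,-6 \right)} + \left(\left(-8\right) 17 + 0\right)\right) = \left(1380 - \frac{2}{8 + \frac{3}{-8 + 3^{2}}}\right) \left(-17 + \left(\left(-8\right) 17 + 0\right)\right) = \left(1380 - \frac{2}{8 + \frac{3}{-8 + 9}}\right) \left(-17 + \left(-136 + 0\right)\right) = \left(1380 - \frac{2}{8 + \frac{3}{1}}\right) \left(-17 - 136\right) = \left(1380 - \frac{2}{8 + 3 \cdot 1}\right) \left(-153\right) = \left(1380 - \frac{2}{8 + 3}\right) \left(-153\right) = \left(1380 - \frac{2}{11}\right) \left(-153\right) = \frac{15178}{11} \left(-153\right) = - \frac{2322234}{11}$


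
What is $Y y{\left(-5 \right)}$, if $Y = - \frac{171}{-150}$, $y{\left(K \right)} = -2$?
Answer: $- \frac{57}{25} \approx -2.28$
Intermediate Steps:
$Y = \frac{57}{50}$ ($Y = \left(-171\right) \left(- \frac{1}{150}\right) = \frac{57}{50} \approx 1.14$)
$Y y{\left(-5 \right)} = \frac{57}{50} \left(-2\right) = - \frac{57}{25}$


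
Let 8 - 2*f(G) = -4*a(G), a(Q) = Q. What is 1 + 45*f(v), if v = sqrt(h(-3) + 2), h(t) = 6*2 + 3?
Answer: 181 + 90*sqrt(17) ≈ 552.08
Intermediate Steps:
h(t) = 15 (h(t) = 12 + 3 = 15)
v = sqrt(17) (v = sqrt(15 + 2) = sqrt(17) ≈ 4.1231)
f(G) = 4 + 2*G (f(G) = 4 - (-2)*G = 4 + 2*G)
1 + 45*f(v) = 1 + 45*(4 + 2*sqrt(17)) = 1 + (180 + 90*sqrt(17)) = 181 + 90*sqrt(17)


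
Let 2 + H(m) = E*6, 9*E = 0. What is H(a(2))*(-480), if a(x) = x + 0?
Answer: 960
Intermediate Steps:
E = 0 (E = (1/9)*0 = 0)
a(x) = x
H(m) = -2 (H(m) = -2 + 0*6 = -2 + 0 = -2)
H(a(2))*(-480) = -2*(-480) = 960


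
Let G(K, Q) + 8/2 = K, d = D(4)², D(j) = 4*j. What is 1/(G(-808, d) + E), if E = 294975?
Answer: 1/294163 ≈ 3.3995e-6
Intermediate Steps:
d = 256 (d = (4*4)² = 16² = 256)
G(K, Q) = -4 + K
1/(G(-808, d) + E) = 1/((-4 - 808) + 294975) = 1/(-812 + 294975) = 1/294163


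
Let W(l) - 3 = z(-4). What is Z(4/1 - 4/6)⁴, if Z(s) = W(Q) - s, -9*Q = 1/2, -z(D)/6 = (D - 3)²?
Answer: 607914936721/81 ≈ 7.5051e+9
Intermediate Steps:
z(D) = -6*(-3 + D)² (z(D) = -6*(D - 3)² = -6*(-3 + D)²)
Q = -1/18 (Q = -⅑/2 = -⅑*½ = -1/18 ≈ -0.055556)
W(l) = -291 (W(l) = 3 - 6*(-3 - 4)² = 3 - 6*(-7)² = 3 - 6*49 = 3 - 294 = -291)
Z(s) = -291 - s
Z(4/1 - 4/6)⁴ = (-291 - (4/1 - 4/6))⁴ = (-291 - (4*1 - 4*⅙))⁴ = (-291 - (4 - ⅔))⁴ = (-291 - 1*10/3)⁴ = (-291 - 10/3)⁴ = (-883/3)⁴ = 607914936721/81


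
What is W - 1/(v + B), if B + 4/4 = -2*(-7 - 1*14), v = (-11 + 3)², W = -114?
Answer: -11971/105 ≈ -114.01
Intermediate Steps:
v = 64 (v = (-8)² = 64)
B = 41 (B = -1 - 2*(-7 - 1*14) = -1 - 2*(-7 - 14) = -1 - 2*(-21) = -1 + 42 = 41)
W - 1/(v + B) = -114 - 1/(64 + 41) = -114 - 1/105 = -11971/105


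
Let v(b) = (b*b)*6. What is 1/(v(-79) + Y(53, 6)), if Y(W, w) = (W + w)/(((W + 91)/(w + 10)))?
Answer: 9/337073 ≈ 2.6700e-5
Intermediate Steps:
v(b) = 6*b² (v(b) = b²*6 = 6*b²)
Y(W, w) = (10 + w)*(W + w)/(91 + W) (Y(W, w) = (W + w)/(((91 + W)/(10 + w))) = (W + w)*((10 + w)/(91 + W)) = (10 + w)*(W + w)/(91 + W))
1/(v(-79) + Y(53, 6)) = 1/(6*(-79)² + (6² + 10*53 + 10*6 + 53*6)/(91 + 53)) = 1/(6*6241 + (36 + 530 + 60 + 318)/144) = 1/(37446 + (1/144)*944) = 1/(37446 + 59/9) = 1/(337073/9) = 9/337073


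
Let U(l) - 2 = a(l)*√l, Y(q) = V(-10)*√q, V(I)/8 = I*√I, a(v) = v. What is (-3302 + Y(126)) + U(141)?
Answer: -3300 + 141*√141 - 480*I*√35 ≈ -1625.7 - 2839.7*I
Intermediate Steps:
V(I) = 8*I^(3/2) (V(I) = 8*(I*√I) = 8*I^(3/2))
Y(q) = -80*I*√10*√q (Y(q) = (8*(-10)^(3/2))*√q = (8*(-10*I*√10))*√q = (-80*I*√10)*√q = -80*I*√10*√q)
U(l) = 2 + l^(3/2) (U(l) = 2 + l*√l = 2 + l^(3/2))
(-3302 + Y(126)) + U(141) = (-3302 - 80*I*√10*√126) + (2 + 141^(3/2)) = (-3302 - 80*I*√10*3*√14) + (2 + 141*√141) = (-3302 - 480*I*√35) + (2 + 141*√141) = -3300 + 141*√141 - 480*I*√35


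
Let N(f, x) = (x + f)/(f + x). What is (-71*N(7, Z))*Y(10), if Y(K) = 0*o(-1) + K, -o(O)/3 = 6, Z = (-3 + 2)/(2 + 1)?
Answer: -710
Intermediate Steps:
Z = -⅓ (Z = -1/3 = -1*⅓ = -⅓ ≈ -0.33333)
o(O) = -18 (o(O) = -3*6 = -18)
N(f, x) = 1 (N(f, x) = (f + x)/(f + x) = 1)
Y(K) = K (Y(K) = 0*(-18) + K = 0 + K = K)
(-71*N(7, Z))*Y(10) = -71*1*10 = -71*10 = -710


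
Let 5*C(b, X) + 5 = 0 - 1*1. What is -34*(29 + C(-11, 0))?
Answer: -4726/5 ≈ -945.20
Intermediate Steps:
C(b, X) = -6/5 (C(b, X) = -1 + (0 - 1*1)/5 = -1 + (0 - 1)/5 = -1 + (1/5)*(-1) = -1 - 1/5 = -6/5)
-34*(29 + C(-11, 0)) = -34*(29 - 6/5) = -34*139/5 = -4726/5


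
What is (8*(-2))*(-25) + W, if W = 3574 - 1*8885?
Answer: -4911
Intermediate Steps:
W = -5311 (W = 3574 - 8885 = -5311)
(8*(-2))*(-25) + W = (8*(-2))*(-25) - 5311 = -16*(-25) - 5311 = 400 - 5311 = -4911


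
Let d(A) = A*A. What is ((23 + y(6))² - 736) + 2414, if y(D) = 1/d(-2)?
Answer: 35497/16 ≈ 2218.6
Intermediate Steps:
d(A) = A²
y(D) = ¼ (y(D) = 1/((-2)²) = 1/4 = ¼)
((23 + y(6))² - 736) + 2414 = ((23 + ¼)² - 736) + 2414 = ((93/4)² - 736) + 2414 = (8649/16 - 736) + 2414 = -3127/16 + 2414 = 35497/16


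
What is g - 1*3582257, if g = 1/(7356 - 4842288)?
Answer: -17319969001525/4834932 ≈ -3.5823e+6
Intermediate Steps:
g = -1/4834932 (g = 1/(-4834932) = -1/4834932 ≈ -2.0683e-7)
g - 1*3582257 = -1/4834932 - 1*3582257 = -1/4834932 - 3582257 = -17319969001525/4834932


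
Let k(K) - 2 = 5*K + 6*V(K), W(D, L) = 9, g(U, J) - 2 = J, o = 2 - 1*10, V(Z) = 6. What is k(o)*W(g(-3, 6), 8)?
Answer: -18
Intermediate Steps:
o = -8 (o = 2 - 10 = -8)
g(U, J) = 2 + J
k(K) = 38 + 5*K (k(K) = 2 + (5*K + 6*6) = 2 + (5*K + 36) = 2 + (36 + 5*K) = 38 + 5*K)
k(o)*W(g(-3, 6), 8) = (38 + 5*(-8))*9 = (38 - 40)*9 = -2*9 = -18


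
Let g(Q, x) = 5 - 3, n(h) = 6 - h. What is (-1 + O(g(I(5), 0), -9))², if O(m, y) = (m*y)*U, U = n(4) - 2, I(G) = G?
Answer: 1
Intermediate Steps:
U = 0 (U = (6 - 1*4) - 2 = (6 - 4) - 2 = 2 - 2 = 0)
g(Q, x) = 2
O(m, y) = 0 (O(m, y) = (m*y)*0 = 0)
(-1 + O(g(I(5), 0), -9))² = (-1 + 0)² = (-1)² = 1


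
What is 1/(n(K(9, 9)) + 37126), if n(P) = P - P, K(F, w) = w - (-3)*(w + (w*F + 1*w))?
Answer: 1/37126 ≈ 2.6935e-5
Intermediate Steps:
K(F, w) = 7*w + 3*F*w (K(F, w) = w - (-3)*(w + (F*w + w)) = w - (-3)*(w + (w + F*w)) = w - (-3)*(2*w + F*w) = w - (-6*w - 3*F*w) = w + (6*w + 3*F*w) = 7*w + 3*F*w)
n(P) = 0
1/(n(K(9, 9)) + 37126) = 1/(0 + 37126) = 1/37126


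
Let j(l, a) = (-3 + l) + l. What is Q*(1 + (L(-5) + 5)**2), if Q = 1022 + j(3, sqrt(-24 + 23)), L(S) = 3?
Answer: 66625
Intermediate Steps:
j(l, a) = -3 + 2*l
Q = 1025 (Q = 1022 + (-3 + 2*3) = 1022 + (-3 + 6) = 1022 + 3 = 1025)
Q*(1 + (L(-5) + 5)**2) = 1025*(1 + (3 + 5)**2) = 1025*(1 + 8**2) = 1025*(1 + 64) = 1025*65 = 66625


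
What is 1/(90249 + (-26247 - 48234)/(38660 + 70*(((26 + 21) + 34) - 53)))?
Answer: 13540/1221946633 ≈ 1.1081e-5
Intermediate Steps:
1/(90249 + (-26247 - 48234)/(38660 + 70*(((26 + 21) + 34) - 53))) = 1/(90249 - 74481/(38660 + 70*((47 + 34) - 53))) = 1/(90249 - 74481/(38660 + 70*(81 - 53))) = 1/(90249 - 74481/(38660 + 70*28)) = 1/(90249 - 74481/(38660 + 1960)) = 1/(90249 - 74481/40620) = 1/(90249 - 74481*1/40620) = 1/(90249 - 24827/13540) = 1/(1221946633/13540) = 13540/1221946633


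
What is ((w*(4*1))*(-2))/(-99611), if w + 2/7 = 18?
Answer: 992/697277 ≈ 0.0014227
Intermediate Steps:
w = 124/7 (w = -2/7 + 18 = 124/7 ≈ 17.714)
((w*(4*1))*(-2))/(-99611) = ((124*(4*1)/7)*(-2))/(-99611) = (((124/7)*4)*(-2))*(-1/99611) = ((496/7)*(-2))*(-1/99611) = -992/7*(-1/99611) = 992/697277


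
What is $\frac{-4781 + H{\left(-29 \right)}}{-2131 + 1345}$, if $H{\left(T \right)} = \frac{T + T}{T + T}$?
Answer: $\frac{2390}{393} \approx 6.0814$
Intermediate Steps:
$H{\left(T \right)} = 1$ ($H{\left(T \right)} = \frac{2 T}{2 T} = 2 T \frac{1}{2 T} = 1$)
$\frac{-4781 + H{\left(-29 \right)}}{-2131 + 1345} = \frac{-4781 + 1}{-2131 + 1345} = - \frac{4780}{-786} = \left(-4780\right) \left(- \frac{1}{786}\right) = \frac{2390}{393}$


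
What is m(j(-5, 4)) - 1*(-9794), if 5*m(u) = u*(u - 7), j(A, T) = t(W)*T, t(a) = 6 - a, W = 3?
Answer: 9806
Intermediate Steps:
j(A, T) = 3*T (j(A, T) = (6 - 1*3)*T = (6 - 3)*T = 3*T)
m(u) = u*(-7 + u)/5 (m(u) = (u*(u - 7))/5 = (u*(-7 + u))/5 = u*(-7 + u)/5)
m(j(-5, 4)) - 1*(-9794) = (3*4)*(-7 + 3*4)/5 - 1*(-9794) = (1/5)*12*(-7 + 12) + 9794 = (1/5)*12*5 + 9794 = 12 + 9794 = 9806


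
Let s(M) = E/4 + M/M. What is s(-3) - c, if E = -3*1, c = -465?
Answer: 1861/4 ≈ 465.25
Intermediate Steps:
E = -3
s(M) = 1/4 (s(M) = -3/4 + M/M = -3*1/4 + 1 = -3/4 + 1 = 1/4)
s(-3) - c = 1/4 - 1*(-465) = 1/4 + 465 = 1861/4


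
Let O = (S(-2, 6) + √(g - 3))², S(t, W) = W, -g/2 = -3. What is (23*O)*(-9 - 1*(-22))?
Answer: 11661 + 3588*√3 ≈ 17876.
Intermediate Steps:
g = 6 (g = -2*(-3) = 6)
O = (6 + √3)² (O = (6 + √(6 - 3))² = (6 + √3)² ≈ 59.785)
(23*O)*(-9 - 1*(-22)) = (23*(6 + √3)²)*(-9 - 1*(-22)) = (23*(6 + √3)²)*(-9 + 22) = (23*(6 + √3)²)*13 = 299*(6 + √3)²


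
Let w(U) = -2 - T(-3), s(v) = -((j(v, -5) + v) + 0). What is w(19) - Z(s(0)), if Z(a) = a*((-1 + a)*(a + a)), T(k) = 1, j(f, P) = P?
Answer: -203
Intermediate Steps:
s(v) = 5 - v (s(v) = -((-5 + v) + 0) = -(-5 + v) = 5 - v)
Z(a) = 2*a**2*(-1 + a) (Z(a) = a*((-1 + a)*(2*a)) = a*(2*a*(-1 + a)) = 2*a**2*(-1 + a))
w(U) = -3 (w(U) = -2 - 1*1 = -2 - 1 = -3)
w(19) - Z(s(0)) = -3 - 2*(5 - 1*0)**2*(-1 + (5 - 1*0)) = -3 - 2*(5 + 0)**2*(-1 + (5 + 0)) = -3 - 2*5**2*(-1 + 5) = -3 - 2*25*4 = -3 - 1*200 = -3 - 200 = -203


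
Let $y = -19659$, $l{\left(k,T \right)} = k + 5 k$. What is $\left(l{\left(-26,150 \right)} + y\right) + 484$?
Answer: $-19331$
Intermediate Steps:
$l{\left(k,T \right)} = 6 k$
$\left(l{\left(-26,150 \right)} + y\right) + 484 = \left(6 \left(-26\right) - 19659\right) + 484 = \left(-156 - 19659\right) + 484 = -19815 + 484 = -19331$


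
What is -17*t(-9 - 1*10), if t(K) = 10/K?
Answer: 170/19 ≈ 8.9474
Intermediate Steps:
-17*t(-9 - 1*10) = -170/(-9 - 1*10) = -170/(-9 - 10) = -170/(-19) = -170*(-1)/19 = -17*(-10/19) = 170/19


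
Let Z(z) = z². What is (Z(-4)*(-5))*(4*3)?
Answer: -960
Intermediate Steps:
(Z(-4)*(-5))*(4*3) = ((-4)²*(-5))*(4*3) = (16*(-5))*12 = -80*12 = -960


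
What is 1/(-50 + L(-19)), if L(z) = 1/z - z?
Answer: -19/590 ≈ -0.032203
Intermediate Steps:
1/(-50 + L(-19)) = 1/(-50 + (1/(-19) - 1*(-19))) = 1/(-50 + (-1/19 + 19)) = 1/(-50 + 360/19) = 1/(-590/19) = -19/590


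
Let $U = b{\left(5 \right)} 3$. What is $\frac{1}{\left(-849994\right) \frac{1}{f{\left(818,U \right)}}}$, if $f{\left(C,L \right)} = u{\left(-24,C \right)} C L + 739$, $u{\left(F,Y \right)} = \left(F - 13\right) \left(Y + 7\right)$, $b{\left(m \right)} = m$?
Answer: $\frac{374541011}{849994} \approx 440.64$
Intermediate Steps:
$u{\left(F,Y \right)} = \left(-13 + F\right) \left(7 + Y\right)$
$U = 15$ ($U = 5 \cdot 3 = 15$)
$f{\left(C,L \right)} = 739 + C L \left(-259 - 37 C\right)$ ($f{\left(C,L \right)} = \left(-91 - 13 C + 7 \left(-24\right) - 24 C\right) C L + 739 = \left(-91 - 13 C - 168 - 24 C\right) C L + 739 = \left(-259 - 37 C\right) C L + 739 = C \left(-259 - 37 C\right) L + 739 = C L \left(-259 - 37 C\right) + 739 = 739 + C L \left(-259 - 37 C\right)$)
$\frac{1}{\left(-849994\right) \frac{1}{f{\left(818,U \right)}}} = \frac{1}{\left(-849994\right) \frac{1}{739 - 30266 \cdot 15 \left(7 + 818\right)}} = \frac{1}{\left(-849994\right) \frac{1}{739 - 30266 \cdot 15 \cdot 825}} = \frac{1}{\left(-849994\right) \frac{1}{739 - 374541750}} = \frac{1}{\left(-849994\right) \frac{1}{-374541011}} = \frac{1}{\left(-849994\right) \left(- \frac{1}{374541011}\right)} = \frac{1}{\frac{849994}{374541011}} = \frac{374541011}{849994}$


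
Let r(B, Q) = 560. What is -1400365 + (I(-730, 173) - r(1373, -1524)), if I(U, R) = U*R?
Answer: -1527215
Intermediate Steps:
I(U, R) = R*U
-1400365 + (I(-730, 173) - r(1373, -1524)) = -1400365 + (173*(-730) - 1*560) = -1400365 + (-126290 - 560) = -1400365 - 126850 = -1527215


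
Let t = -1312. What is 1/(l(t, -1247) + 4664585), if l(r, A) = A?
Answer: 1/4663338 ≈ 2.1444e-7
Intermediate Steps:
1/(l(t, -1247) + 4664585) = 1/(-1247 + 4664585) = 1/4663338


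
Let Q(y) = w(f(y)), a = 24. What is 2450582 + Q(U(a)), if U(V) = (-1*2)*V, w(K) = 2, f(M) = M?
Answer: 2450584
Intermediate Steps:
U(V) = -2*V
Q(y) = 2
2450582 + Q(U(a)) = 2450582 + 2 = 2450584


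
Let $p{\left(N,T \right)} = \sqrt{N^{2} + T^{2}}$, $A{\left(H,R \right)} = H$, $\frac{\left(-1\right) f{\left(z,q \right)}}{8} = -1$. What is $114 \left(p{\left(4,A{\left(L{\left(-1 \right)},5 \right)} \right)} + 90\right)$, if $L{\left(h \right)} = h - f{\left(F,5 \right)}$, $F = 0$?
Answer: $10260 + 114 \sqrt{97} \approx 11383.0$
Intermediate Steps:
$f{\left(z,q \right)} = 8$ ($f{\left(z,q \right)} = \left(-8\right) \left(-1\right) = 8$)
$L{\left(h \right)} = -8 + h$ ($L{\left(h \right)} = h - 8 = -8 + h$)
$114 \left(p{\left(4,A{\left(L{\left(-1 \right)},5 \right)} \right)} + 90\right) = 114 \left(\sqrt{4^{2} + \left(-8 - 1\right)^{2}} + 90\right) = 114 \left(\sqrt{16 + \left(-9\right)^{2}} + 90\right) = 114 \left(\sqrt{16 + 81} + 90\right) = 114 \left(\sqrt{97} + 90\right) = 114 \left(90 + \sqrt{97}\right) = 10260 + 114 \sqrt{97}$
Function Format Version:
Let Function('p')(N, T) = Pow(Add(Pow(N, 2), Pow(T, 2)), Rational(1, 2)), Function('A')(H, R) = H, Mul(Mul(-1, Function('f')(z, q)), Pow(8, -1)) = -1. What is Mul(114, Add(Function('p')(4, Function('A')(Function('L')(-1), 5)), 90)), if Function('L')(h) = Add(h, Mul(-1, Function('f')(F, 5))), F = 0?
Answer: Add(10260, Mul(114, Pow(97, Rational(1, 2)))) ≈ 11383.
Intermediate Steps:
Function('f')(z, q) = 8 (Function('f')(z, q) = Mul(-8, -1) = 8)
Function('L')(h) = Add(-8, h) (Function('L')(h) = Add(h, Mul(-1, 8)) = Add(h, -8) = Add(-8, h))
Mul(114, Add(Function('p')(4, Function('A')(Function('L')(-1), 5)), 90)) = Mul(114, Add(Pow(Add(Pow(4, 2), Pow(Add(-8, -1), 2)), Rational(1, 2)), 90)) = Mul(114, Add(Pow(Add(16, Pow(-9, 2)), Rational(1, 2)), 90)) = Mul(114, Add(Pow(Add(16, 81), Rational(1, 2)), 90)) = Mul(114, Add(Pow(97, Rational(1, 2)), 90)) = Mul(114, Add(90, Pow(97, Rational(1, 2)))) = Add(10260, Mul(114, Pow(97, Rational(1, 2))))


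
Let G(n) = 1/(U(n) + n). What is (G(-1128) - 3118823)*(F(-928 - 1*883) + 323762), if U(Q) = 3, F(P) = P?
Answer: -376540568984692/375 ≈ -1.0041e+12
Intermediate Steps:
G(n) = 1/(3 + n)
(G(-1128) - 3118823)*(F(-928 - 1*883) + 323762) = (1/(3 - 1128) - 3118823)*((-928 - 1*883) + 323762) = (1/(-1125) - 3118823)*((-928 - 883) + 323762) = (-1/1125 - 3118823)*(-1811 + 323762) = -3508675876/1125*321951 = -376540568984692/375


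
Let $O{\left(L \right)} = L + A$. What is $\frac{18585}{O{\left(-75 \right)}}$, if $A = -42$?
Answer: $- \frac{2065}{13} \approx -158.85$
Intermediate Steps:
$O{\left(L \right)} = -42 + L$ ($O{\left(L \right)} = L - 42 = -42 + L$)
$\frac{18585}{O{\left(-75 \right)}} = \frac{18585}{-42 - 75} = \frac{18585}{-117} = 18585 \left(- \frac{1}{117}\right) = - \frac{2065}{13}$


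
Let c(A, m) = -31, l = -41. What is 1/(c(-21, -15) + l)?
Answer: -1/72 ≈ -0.013889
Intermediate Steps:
1/(c(-21, -15) + l) = 1/(-31 - 41) = 1/(-72) = -1/72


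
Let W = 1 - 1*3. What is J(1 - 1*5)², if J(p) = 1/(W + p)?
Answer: 1/36 ≈ 0.027778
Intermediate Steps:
W = -2 (W = 1 - 3 = -2)
J(p) = 1/(-2 + p)
J(1 - 1*5)² = (1/(-2 + (1 - 1*5)))² = (1/(-2 + (1 - 5)))² = (1/(-2 - 4))² = (1/(-6))² = (-⅙)² = 1/36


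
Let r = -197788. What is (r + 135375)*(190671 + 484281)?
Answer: -42125779176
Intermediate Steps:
(r + 135375)*(190671 + 484281) = (-197788 + 135375)*(190671 + 484281) = -62413*674952 = -42125779176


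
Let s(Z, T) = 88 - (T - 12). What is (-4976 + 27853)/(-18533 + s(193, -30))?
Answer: -22877/18403 ≈ -1.2431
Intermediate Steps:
s(Z, T) = 100 - T (s(Z, T) = 88 - (-12 + T) = 88 + (12 - T) = 100 - T)
(-4976 + 27853)/(-18533 + s(193, -30)) = (-4976 + 27853)/(-18533 + (100 - 1*(-30))) = 22877/(-18533 + (100 + 30)) = 22877/(-18533 + 130) = 22877/(-18403) = 22877*(-1/18403) = -22877/18403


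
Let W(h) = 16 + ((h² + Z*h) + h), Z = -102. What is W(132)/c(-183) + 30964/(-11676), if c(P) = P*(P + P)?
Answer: -84414241/32584797 ≈ -2.5906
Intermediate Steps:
c(P) = 2*P² (c(P) = P*(2*P) = 2*P²)
W(h) = 16 + h² - 101*h (W(h) = 16 + ((h² - 102*h) + h) = 16 + (h² - 101*h) = 16 + h² - 101*h)
W(132)/c(-183) + 30964/(-11676) = (16 + 132² - 101*132)/((2*(-183)²)) + 30964/(-11676) = (16 + 17424 - 13332)/((2*33489)) + 30964*(-1/11676) = 4108/66978 - 7741/2919 = 4108*(1/66978) - 7741/2919 = 2054/33489 - 7741/2919 = -84414241/32584797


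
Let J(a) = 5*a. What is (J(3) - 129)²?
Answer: 12996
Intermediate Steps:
(J(3) - 129)² = (5*3 - 129)² = (15 - 129)² = (-114)² = 12996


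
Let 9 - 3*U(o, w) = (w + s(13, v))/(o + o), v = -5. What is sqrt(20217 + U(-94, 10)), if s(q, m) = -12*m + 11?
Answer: sqrt(178665189)/94 ≈ 142.20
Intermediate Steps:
s(q, m) = 11 - 12*m
U(o, w) = 3 - (71 + w)/(6*o) (U(o, w) = 3 - (w + (11 - 12*(-5)))/(3*(o + o)) = 3 - (w + (11 + 60))/(3*(2*o)) = 3 - (w + 71)*1/(2*o)/3 = 3 - (71 + w)*1/(2*o)/3 = 3 - (71 + w)/(6*o))
sqrt(20217 + U(-94, 10)) = sqrt(20217 + (1/6)*(-71 - 1*10 + 18*(-94))/(-94)) = sqrt(20217 + (1/6)*(-1/94)*(-71 - 10 - 1692)) = sqrt(20217 + (1/6)*(-1/94)*(-1773)) = sqrt(20217 + 591/188) = sqrt(3801387/188) = sqrt(178665189)/94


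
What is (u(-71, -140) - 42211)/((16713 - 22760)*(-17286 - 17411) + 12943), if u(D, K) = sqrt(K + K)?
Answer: -42211/209825702 + I*sqrt(70)/104912851 ≈ -0.00020117 + 7.9748e-8*I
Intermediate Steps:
u(D, K) = sqrt(2)*sqrt(K) (u(D, K) = sqrt(2*K) = sqrt(2)*sqrt(K))
(u(-71, -140) - 42211)/((16713 - 22760)*(-17286 - 17411) + 12943) = (sqrt(2)*sqrt(-140) - 42211)/((16713 - 22760)*(-17286 - 17411) + 12943) = (sqrt(2)*(2*I*sqrt(35)) - 42211)/(-6047*(-34697) + 12943) = (2*I*sqrt(70) - 42211)/(209812759 + 12943) = (-42211 + 2*I*sqrt(70))/209825702 = (-42211 + 2*I*sqrt(70))*(1/209825702) = -42211/209825702 + I*sqrt(70)/104912851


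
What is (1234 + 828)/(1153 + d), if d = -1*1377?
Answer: -1031/112 ≈ -9.2054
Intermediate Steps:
d = -1377
(1234 + 828)/(1153 + d) = (1234 + 828)/(1153 - 1377) = 2062/(-224) = 2062*(-1/224) = -1031/112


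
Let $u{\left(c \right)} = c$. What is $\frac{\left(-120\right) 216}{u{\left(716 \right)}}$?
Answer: $- \frac{6480}{179} \approx -36.201$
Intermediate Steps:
$\frac{\left(-120\right) 216}{u{\left(716 \right)}} = \frac{\left(-120\right) 216}{716} = \left(-25920\right) \frac{1}{716} = - \frac{6480}{179}$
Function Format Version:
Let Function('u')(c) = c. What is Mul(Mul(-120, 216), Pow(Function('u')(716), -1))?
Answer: Rational(-6480, 179) ≈ -36.201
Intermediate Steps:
Mul(Mul(-120, 216), Pow(Function('u')(716), -1)) = Mul(Mul(-120, 216), Pow(716, -1)) = Mul(-25920, Rational(1, 716)) = Rational(-6480, 179)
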